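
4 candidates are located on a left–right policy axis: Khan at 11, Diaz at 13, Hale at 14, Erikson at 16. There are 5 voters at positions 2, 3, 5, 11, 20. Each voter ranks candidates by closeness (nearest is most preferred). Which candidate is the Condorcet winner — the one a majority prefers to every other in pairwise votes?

With single-peaked preferences on a line, the Condorcet winner is the candidate closest to the median voter.
The median voter (position 5) is closest to Khan at 11.
Check: Khan vs Erikson — voters closer to Khan: 4 of 5.

Khan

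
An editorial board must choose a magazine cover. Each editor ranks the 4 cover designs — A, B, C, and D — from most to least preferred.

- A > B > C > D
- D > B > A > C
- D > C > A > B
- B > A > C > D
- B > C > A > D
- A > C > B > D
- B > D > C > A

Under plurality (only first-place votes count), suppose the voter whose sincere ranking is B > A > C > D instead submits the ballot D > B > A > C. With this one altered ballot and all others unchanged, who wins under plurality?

D

First-place totals with the altered ballot: A 2, B 2, C 0, D 3.
The switch changes the winner from B to D.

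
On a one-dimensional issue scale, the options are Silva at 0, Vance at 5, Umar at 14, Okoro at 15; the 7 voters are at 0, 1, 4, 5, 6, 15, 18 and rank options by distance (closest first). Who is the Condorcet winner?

With single-peaked preferences on a line, the Condorcet winner is the candidate closest to the median voter.
The median voter (position 5) is closest to Vance at 5.
Check: Vance vs Silva — voters closer to Vance: 5 of 7.

Vance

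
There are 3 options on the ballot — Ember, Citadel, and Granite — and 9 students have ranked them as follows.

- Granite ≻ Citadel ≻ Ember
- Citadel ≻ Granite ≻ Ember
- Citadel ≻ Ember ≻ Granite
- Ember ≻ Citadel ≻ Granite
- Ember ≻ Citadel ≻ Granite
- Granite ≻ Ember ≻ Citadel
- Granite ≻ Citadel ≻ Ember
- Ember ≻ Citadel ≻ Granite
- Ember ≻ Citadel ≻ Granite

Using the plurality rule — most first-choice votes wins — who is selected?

Ember

First-place vote totals:
  Ember: 4
  Citadel: 2
  Granite: 3
Ember has the most first-place votes.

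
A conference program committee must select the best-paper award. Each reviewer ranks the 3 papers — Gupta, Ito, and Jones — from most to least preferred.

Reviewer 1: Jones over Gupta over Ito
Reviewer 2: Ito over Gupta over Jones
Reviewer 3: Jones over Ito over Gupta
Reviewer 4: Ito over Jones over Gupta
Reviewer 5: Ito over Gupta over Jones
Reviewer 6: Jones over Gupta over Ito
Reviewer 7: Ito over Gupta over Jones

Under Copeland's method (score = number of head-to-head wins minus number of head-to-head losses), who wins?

Pairwise results:
  Gupta vs Ito: Ito wins 5–2.
  Gupta vs Jones: Jones wins 4–3.
  Ito vs Jones: Ito wins 4–3.
Copeland scores (wins − losses):
  Gupta: 0 − 2 = -2
  Ito: 2 − 0 = 2
  Jones: 1 − 1 = 0
Ito has the best Copeland score.

Ito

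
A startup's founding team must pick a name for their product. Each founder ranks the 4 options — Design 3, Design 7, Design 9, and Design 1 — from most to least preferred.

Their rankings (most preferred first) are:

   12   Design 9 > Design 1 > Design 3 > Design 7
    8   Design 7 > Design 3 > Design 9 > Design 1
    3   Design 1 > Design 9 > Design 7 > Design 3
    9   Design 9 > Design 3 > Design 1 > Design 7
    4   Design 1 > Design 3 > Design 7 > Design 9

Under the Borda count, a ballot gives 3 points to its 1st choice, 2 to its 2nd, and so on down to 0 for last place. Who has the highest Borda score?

Design 9

Borda scores:
  Design 3: 12·1 + 8·2 + 3·0 + 9·2 + 4·2 = 54
  Design 7: 12·0 + 8·3 + 3·1 + 9·0 + 4·1 = 31
  Design 9: 12·3 + 8·1 + 3·2 + 9·3 + 4·0 = 77
  Design 1: 12·2 + 8·0 + 3·3 + 9·1 + 4·3 = 54
Design 9 has the highest total.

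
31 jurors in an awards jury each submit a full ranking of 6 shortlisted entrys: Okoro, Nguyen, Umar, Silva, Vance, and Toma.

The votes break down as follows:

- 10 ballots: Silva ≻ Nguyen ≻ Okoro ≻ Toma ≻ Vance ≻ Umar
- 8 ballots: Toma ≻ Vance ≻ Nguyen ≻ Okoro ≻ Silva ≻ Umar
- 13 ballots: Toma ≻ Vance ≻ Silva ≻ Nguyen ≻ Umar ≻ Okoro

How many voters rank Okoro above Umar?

18

Ballots ranking Okoro above Umar: 10+8 = 18.
Ballots ranking Umar above Okoro: 13.
So 18 of 31 voters prefer Okoro to Umar.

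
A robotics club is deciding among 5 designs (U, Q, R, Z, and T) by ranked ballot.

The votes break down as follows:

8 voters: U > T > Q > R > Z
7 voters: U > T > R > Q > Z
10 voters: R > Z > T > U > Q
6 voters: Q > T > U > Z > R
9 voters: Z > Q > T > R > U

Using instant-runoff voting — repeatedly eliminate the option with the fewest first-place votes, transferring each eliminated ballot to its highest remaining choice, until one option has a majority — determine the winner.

U

Round 1: U 15, R 10, Z 9, Q 6, T 0. T has the fewest and is eliminated.
Round 2: U 15, R 10, Z 9, Q 6. Q has the fewest and is eliminated.
Round 3: U 21, R 10, Z 9. U has a majority.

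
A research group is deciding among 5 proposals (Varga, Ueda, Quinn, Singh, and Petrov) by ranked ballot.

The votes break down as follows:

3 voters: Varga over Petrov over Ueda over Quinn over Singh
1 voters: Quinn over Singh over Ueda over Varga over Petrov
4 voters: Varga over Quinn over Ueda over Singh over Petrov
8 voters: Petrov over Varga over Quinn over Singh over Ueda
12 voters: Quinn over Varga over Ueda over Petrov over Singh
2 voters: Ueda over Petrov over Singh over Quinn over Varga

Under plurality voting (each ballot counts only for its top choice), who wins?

First-place vote totals:
  Varga: 7
  Ueda: 2
  Quinn: 13
  Singh: 0
  Petrov: 8
Quinn has the most first-place votes.

Quinn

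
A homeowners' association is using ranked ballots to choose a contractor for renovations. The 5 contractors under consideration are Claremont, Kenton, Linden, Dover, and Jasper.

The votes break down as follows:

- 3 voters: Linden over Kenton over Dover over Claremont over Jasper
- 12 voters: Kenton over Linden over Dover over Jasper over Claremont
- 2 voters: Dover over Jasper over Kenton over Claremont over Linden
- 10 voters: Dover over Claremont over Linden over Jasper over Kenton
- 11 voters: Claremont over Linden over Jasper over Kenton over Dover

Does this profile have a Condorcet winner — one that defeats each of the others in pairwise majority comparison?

No

Head-to-head results (38 voters total):
Claremont vs Kenton: Claremont wins 21–17.
Claremont vs Linden: Claremont wins 23–15.
Claremont vs Dover: Dover wins 27–11.
Claremont vs Jasper: Claremont wins 24–14.
Kenton vs Linden: Linden wins 24–14.
Kenton vs Dover: Kenton wins 26–12.
Kenton vs Jasper: Jasper wins 23–15.
Linden vs Dover: Linden wins 26–12.
Linden vs Jasper: Linden wins 36–2.
Dover vs Jasper: Dover wins 27–11.
No candidate beats all others: Claremont beats Kenton beats Dover beats Claremont, a majority cycle.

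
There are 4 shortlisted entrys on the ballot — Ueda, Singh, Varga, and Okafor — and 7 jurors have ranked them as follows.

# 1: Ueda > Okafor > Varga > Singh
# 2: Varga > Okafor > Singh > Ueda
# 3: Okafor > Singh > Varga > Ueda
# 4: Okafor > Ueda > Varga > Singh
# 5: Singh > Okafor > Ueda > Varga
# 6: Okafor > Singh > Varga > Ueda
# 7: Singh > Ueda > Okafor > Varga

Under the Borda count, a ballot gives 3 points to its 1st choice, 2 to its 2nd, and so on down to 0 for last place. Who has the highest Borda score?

Okafor

Borda scores:
  Ueda: 3 + 0 + 0 + 2 + 1 + 0 + 2 = 8
  Singh: 0 + 1 + 2 + 0 + 3 + 2 + 3 = 11
  Varga: 1 + 3 + 1 + 1 + 0 + 1 + 0 = 7
  Okafor: 2 + 2 + 3 + 3 + 2 + 3 + 1 = 16
Okafor has the highest total.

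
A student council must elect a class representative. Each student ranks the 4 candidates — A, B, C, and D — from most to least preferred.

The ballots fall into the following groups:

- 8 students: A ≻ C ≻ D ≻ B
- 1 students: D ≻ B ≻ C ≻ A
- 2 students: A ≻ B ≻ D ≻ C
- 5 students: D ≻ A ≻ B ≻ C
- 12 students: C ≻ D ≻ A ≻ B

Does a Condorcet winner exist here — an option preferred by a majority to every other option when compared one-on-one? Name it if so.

Head-to-head results (28 voters total):
A vs B: A wins 27–1.
A vs C: A wins 15–13.
A vs D: D wins 18–10.
B vs C: C wins 20–8.
B vs D: D wins 26–2.
C vs D: C wins 20–8.
No candidate beats all others: A beats C beats D beats A, a majority cycle.

There is no Condorcet winner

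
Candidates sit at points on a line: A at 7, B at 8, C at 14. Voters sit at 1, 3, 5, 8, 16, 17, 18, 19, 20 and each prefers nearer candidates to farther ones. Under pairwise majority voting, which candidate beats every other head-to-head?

With single-peaked preferences on a line, the Condorcet winner is the candidate closest to the median voter.
The median voter (position 16) is closest to C at 14.
Check: C vs A — voters closer to C: 5 of 9.

C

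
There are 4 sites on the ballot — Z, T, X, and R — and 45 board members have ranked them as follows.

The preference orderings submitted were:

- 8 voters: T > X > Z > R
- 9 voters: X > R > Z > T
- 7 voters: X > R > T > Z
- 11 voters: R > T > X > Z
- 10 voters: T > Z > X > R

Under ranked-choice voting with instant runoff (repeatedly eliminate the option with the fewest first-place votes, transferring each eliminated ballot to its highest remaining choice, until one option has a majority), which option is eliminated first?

Z

Round 1: T 18, X 16, R 11, Z 0. Z has the fewest and is eliminated.
Round 2: T 18, X 16, R 11. R has the fewest and is eliminated.
Round 3: T 29, X 16. T has a majority.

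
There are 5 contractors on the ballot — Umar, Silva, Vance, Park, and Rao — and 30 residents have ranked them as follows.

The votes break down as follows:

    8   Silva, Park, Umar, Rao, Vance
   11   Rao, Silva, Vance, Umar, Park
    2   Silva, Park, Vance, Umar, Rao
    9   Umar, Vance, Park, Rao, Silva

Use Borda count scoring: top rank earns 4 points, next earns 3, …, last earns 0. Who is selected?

Borda scores:
  Umar: 8·2 + 11·1 + 2·1 + 9·4 = 65
  Silva: 8·4 + 11·3 + 2·4 + 9·0 = 73
  Vance: 8·0 + 11·2 + 2·2 + 9·3 = 53
  Park: 8·3 + 11·0 + 2·3 + 9·2 = 48
  Rao: 8·1 + 11·4 + 2·0 + 9·1 = 61
Silva has the highest total.

Silva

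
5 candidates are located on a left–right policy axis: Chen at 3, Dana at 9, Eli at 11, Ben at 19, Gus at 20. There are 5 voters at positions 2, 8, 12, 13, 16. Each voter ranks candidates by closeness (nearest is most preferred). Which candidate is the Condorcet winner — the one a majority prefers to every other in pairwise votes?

Eli

With single-peaked preferences on a line, the Condorcet winner is the candidate closest to the median voter.
The median voter (position 12) is closest to Eli at 11.
Check: Eli vs Ben — voters closer to Eli: 4 of 5.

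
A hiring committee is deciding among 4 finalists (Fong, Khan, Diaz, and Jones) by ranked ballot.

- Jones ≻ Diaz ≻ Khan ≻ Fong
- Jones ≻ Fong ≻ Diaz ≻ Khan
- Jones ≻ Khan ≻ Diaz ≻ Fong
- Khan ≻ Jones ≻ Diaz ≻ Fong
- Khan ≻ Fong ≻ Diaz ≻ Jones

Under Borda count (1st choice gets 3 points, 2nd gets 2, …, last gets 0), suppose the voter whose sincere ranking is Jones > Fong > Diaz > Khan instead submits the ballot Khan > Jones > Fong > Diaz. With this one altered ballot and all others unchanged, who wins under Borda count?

Khan

Borda totals with the altered ballot: Fong 3, Khan 12, Diaz 5, Jones 10.
The switch changes the winner from Jones to Khan.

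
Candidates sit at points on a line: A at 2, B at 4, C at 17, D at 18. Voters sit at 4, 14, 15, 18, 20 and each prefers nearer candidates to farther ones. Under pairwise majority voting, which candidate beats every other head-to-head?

C

With single-peaked preferences on a line, the Condorcet winner is the candidate closest to the median voter.
The median voter (position 15) is closest to C at 17.
Check: C vs B — voters closer to C: 4 of 5.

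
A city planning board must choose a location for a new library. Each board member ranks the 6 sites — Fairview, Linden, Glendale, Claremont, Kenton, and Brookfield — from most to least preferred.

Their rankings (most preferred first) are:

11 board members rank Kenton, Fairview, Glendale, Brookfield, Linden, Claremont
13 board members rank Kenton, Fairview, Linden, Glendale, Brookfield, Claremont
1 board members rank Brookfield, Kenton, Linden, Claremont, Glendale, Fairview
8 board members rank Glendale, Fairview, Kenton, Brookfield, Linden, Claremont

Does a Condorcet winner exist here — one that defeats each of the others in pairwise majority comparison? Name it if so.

Kenton

Head-to-head results (33 voters total):
Fairview vs Linden: Fairview wins 32–1.
Fairview vs Glendale: Fairview wins 24–9.
Fairview vs Claremont: Fairview wins 32–1.
Fairview vs Kenton: Kenton wins 25–8.
Fairview vs Brookfield: Fairview wins 32–1.
Linden vs Glendale: Glendale wins 19–14.
Linden vs Claremont: Linden wins 33–0.
Linden vs Kenton: Kenton wins 33–0.
Linden vs Brookfield: Brookfield wins 20–13.
Glendale vs Claremont: Glendale wins 32–1.
Glendale vs Kenton: Kenton wins 25–8.
Glendale vs Brookfield: Glendale wins 32–1.
Claremont vs Kenton: Kenton wins 33–0.
Claremont vs Brookfield: Brookfield wins 33–0.
Kenton vs Brookfield: Kenton wins 32–1.
Kenton beats each rival — Fairview (25–8), Linden (33–0), Glendale (25–8), Claremont (33–0), Brookfield (32–1) — so Kenton is the Condorcet winner.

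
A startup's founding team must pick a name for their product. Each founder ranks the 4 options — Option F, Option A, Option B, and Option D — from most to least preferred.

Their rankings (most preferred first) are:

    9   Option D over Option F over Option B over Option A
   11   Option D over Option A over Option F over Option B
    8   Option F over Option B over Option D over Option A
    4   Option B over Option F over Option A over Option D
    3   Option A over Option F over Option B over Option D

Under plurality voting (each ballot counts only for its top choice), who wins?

First-place vote totals:
  Option F: 8
  Option A: 3
  Option B: 4
  Option D: 20
Option D has the most first-place votes.

Option D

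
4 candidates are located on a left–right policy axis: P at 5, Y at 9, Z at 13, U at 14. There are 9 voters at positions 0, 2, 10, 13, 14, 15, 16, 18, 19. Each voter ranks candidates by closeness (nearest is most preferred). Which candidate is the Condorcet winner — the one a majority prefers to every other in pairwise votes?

With single-peaked preferences on a line, the Condorcet winner is the candidate closest to the median voter.
The median voter (position 14) is closest to U at 14.
Check: U vs Z — voters closer to U: 5 of 9.

U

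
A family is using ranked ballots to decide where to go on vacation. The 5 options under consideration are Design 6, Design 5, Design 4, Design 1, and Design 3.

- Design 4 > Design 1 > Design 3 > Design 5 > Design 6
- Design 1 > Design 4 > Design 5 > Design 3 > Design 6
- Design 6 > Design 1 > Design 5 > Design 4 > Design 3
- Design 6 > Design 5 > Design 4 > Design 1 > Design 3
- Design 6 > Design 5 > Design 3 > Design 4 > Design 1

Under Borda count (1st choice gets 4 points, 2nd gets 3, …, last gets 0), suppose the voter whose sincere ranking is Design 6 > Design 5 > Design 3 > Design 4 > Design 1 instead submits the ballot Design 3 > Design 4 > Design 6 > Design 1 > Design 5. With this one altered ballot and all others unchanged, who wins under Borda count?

Borda totals with the altered ballot: Design 6 10, Design 5 8, Design 4 13, Design 1 12, Design 3 7.
The switch changes the winner from Design 6 to Design 4.

Design 4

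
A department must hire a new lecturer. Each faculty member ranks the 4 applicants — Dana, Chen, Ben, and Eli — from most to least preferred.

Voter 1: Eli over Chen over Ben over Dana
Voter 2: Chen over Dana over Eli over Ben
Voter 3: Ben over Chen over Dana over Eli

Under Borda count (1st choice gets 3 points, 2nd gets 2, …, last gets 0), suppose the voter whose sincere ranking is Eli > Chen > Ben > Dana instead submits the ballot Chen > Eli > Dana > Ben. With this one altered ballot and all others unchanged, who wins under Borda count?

Borda totals with the altered ballot: Dana 4, Chen 8, Ben 3, Eli 3.
The winner is unchanged: still Chen.

Chen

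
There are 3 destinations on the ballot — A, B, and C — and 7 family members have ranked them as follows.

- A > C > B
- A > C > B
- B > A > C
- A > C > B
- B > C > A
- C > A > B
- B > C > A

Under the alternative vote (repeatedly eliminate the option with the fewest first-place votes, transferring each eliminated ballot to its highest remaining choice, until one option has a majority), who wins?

A

Round 1: A 3, B 3, C 1. C has the fewest and is eliminated.
Round 2: A 4, B 3. A has a majority.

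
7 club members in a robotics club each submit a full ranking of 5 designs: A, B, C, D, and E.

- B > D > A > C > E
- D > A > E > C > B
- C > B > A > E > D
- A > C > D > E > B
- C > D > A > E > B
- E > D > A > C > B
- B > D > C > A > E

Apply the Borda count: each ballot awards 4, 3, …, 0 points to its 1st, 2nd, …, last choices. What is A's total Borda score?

Borda scores:
  A: 2 + 3 + 2 + 4 + 2 + 2 + 1 = 16
  B: 4 + 0 + 3 + 0 + 0 + 0 + 4 = 11
  C: 1 + 1 + 4 + 3 + 4 + 1 + 2 = 16
  D: 3 + 4 + 0 + 2 + 3 + 3 + 3 = 18
  E: 0 + 2 + 1 + 1 + 1 + 4 + 0 = 9

16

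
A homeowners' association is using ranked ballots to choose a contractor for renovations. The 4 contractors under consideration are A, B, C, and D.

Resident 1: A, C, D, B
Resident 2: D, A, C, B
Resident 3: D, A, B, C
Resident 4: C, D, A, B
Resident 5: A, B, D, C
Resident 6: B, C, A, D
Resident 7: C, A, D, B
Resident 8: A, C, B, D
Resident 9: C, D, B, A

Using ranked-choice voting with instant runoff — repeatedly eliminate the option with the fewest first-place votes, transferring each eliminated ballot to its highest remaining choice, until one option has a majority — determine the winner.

A

Round 1: A 3, C 3, D 2, B 1. B has the fewest and is eliminated.
Round 2: C 4, A 3, D 2. D has the fewest and is eliminated.
Round 3: A 5, C 4. A has a majority.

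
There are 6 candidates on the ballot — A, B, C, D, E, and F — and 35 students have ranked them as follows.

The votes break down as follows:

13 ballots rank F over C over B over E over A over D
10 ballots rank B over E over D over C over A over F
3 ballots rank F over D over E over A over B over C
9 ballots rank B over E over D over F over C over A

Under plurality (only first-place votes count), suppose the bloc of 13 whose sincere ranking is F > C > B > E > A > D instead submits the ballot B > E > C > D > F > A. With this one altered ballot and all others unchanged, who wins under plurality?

B

First-place totals with the altered ballot: A 0, B 32, C 0, D 0, E 0, F 3.
The winner is unchanged: still B.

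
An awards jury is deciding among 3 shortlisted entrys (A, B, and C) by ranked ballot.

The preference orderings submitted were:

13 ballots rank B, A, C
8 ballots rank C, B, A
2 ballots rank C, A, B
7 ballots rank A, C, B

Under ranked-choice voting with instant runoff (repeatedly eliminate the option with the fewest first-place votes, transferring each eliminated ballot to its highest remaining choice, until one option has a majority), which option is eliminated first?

A

Round 1: B 13, C 10, A 7. A has the fewest and is eliminated.
Round 2: C 17, B 13. C has a majority.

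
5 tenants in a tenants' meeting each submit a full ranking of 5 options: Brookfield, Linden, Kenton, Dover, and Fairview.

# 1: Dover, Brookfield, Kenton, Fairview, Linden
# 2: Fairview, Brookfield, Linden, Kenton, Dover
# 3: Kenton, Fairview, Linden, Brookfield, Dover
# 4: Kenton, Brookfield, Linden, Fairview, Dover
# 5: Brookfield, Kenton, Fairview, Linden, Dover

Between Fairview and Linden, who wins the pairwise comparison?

Ballots ranking Fairview above Linden: 4.
Ballots ranking Linden above Fairview: 1.
Fairview wins the head-to-head, 4–1.

Fairview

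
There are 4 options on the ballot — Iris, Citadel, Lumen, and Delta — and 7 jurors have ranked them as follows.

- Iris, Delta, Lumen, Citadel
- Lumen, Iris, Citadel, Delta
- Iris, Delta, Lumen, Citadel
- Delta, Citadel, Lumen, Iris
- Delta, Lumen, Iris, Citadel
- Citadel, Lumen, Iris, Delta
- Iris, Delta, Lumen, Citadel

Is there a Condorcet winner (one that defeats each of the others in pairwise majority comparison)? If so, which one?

Head-to-head results (7 voters total):
Iris vs Citadel: Iris wins 5–2.
Iris vs Lumen: Lumen wins 4–3.
Iris vs Delta: Iris wins 5–2.
Citadel vs Lumen: Lumen wins 5–2.
Citadel vs Delta: Delta wins 5–2.
Lumen vs Delta: Delta wins 5–2.
No candidate beats all others: Iris beats Delta beats Lumen beats Iris, a majority cycle.

No Condorcet winner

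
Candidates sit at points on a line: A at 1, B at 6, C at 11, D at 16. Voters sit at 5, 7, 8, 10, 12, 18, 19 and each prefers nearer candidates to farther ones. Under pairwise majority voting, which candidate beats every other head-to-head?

C

With single-peaked preferences on a line, the Condorcet winner is the candidate closest to the median voter.
The median voter (position 10) is closest to C at 11.
Check: C vs A — voters closer to C: 6 of 7.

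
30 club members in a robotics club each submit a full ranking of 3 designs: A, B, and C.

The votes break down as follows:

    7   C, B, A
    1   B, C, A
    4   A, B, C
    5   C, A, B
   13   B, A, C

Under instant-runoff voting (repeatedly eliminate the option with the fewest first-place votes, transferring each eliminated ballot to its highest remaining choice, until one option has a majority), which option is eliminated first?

A

Round 1: B 14, C 12, A 4. A has the fewest and is eliminated.
Round 2: B 18, C 12. B has a majority.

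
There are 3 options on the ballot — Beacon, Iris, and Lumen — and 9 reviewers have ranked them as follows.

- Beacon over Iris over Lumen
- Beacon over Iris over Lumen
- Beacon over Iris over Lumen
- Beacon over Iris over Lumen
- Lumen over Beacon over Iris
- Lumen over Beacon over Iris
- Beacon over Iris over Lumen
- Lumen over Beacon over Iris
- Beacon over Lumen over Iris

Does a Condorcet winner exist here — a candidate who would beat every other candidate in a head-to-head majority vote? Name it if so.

Beacon

Head-to-head results (9 voters total):
Beacon vs Iris: Beacon wins 9–0.
Beacon vs Lumen: Beacon wins 6–3.
Iris vs Lumen: Iris wins 5–4.
Beacon beats each rival — Iris (9–0), Lumen (6–3) — so Beacon is the Condorcet winner.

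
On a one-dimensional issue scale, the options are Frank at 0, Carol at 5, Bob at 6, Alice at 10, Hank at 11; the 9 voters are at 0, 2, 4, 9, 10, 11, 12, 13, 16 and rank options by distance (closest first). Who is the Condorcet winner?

With single-peaked preferences on a line, the Condorcet winner is the candidate closest to the median voter.
The median voter (position 10) is closest to Alice at 10.
Check: Alice vs Frank — voters closer to Alice: 6 of 9.

Alice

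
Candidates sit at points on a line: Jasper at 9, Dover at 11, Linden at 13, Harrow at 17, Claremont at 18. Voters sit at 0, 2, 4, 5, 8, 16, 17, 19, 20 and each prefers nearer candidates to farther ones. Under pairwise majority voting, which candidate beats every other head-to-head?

Jasper

With single-peaked preferences on a line, the Condorcet winner is the candidate closest to the median voter.
The median voter (position 8) is closest to Jasper at 9.
Check: Jasper vs Linden — voters closer to Jasper: 5 of 9.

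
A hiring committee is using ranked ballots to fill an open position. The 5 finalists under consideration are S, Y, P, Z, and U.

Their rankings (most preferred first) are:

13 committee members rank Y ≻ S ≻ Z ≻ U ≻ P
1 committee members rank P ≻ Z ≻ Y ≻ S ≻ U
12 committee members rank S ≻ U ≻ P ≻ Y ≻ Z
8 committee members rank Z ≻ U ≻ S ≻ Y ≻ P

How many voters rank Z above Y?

9

Ballots ranking Z above Y: 1+8 = 9.
Ballots ranking Y above Z: 13+12 = 25.
So 9 of 34 voters prefer Z to Y.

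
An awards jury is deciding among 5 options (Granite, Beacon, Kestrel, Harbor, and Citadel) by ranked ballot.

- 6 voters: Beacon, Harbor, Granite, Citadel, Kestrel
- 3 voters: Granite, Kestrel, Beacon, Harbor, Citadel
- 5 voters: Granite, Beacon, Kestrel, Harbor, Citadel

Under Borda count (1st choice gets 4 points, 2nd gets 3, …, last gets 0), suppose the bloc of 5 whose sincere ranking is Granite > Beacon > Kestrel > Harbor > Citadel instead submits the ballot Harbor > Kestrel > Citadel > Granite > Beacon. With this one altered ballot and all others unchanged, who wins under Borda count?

Borda totals with the altered ballot: Granite 29, Beacon 30, Kestrel 24, Harbor 41, Citadel 16.
The switch changes the winner from Beacon to Harbor.

Harbor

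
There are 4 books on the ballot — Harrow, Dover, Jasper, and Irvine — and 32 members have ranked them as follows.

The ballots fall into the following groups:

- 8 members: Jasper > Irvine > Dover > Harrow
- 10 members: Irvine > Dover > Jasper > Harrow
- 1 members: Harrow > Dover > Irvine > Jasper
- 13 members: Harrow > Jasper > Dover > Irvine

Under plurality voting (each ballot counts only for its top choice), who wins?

Harrow

First-place vote totals:
  Harrow: 14
  Dover: 0
  Jasper: 8
  Irvine: 10
Harrow has the most first-place votes.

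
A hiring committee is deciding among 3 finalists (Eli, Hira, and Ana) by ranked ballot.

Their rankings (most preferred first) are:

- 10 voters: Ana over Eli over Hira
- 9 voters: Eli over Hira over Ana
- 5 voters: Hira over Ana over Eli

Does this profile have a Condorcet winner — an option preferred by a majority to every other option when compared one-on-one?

Head-to-head results (24 voters total):
Eli vs Hira: Eli wins 19–5.
Eli vs Ana: Ana wins 15–9.
Hira vs Ana: Hira wins 14–10.
No candidate beats all others: Eli beats Hira beats Ana beats Eli, a majority cycle.

No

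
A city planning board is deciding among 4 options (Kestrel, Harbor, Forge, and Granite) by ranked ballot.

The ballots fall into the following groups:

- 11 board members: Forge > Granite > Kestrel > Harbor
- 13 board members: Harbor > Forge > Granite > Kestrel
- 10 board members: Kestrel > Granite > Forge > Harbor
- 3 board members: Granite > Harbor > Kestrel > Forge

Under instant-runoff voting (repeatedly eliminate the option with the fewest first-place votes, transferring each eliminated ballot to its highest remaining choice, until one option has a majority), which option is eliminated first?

Granite

Round 1: Harbor 13, Forge 11, Kestrel 10, Granite 3. Granite has the fewest and is eliminated.
Round 2: Harbor 16, Forge 11, Kestrel 10. Kestrel has the fewest and is eliminated.
Round 3: Forge 21, Harbor 16. Forge has a majority.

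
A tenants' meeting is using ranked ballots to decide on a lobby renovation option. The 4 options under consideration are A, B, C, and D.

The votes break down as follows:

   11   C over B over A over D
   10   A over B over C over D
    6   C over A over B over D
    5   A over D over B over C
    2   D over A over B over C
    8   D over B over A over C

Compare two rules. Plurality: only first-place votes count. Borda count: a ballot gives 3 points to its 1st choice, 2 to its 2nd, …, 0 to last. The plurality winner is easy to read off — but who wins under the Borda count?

A

Plurality first-place counts: A 15, B 0, C 17, D 10 → C.
Borda totals: A 80, B 71, C 61, D 40 → A.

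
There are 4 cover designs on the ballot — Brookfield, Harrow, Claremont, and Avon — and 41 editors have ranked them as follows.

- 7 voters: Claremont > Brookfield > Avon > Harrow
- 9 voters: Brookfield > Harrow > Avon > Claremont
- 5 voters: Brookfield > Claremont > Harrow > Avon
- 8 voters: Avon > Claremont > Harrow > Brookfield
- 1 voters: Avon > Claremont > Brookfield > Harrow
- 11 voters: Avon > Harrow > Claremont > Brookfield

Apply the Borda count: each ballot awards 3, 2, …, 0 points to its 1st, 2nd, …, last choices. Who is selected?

Borda scores:
  Brookfield: 7·2 + 9·3 + 5·3 + 8·0 + 1 + 11·0 = 57
  Harrow: 7·0 + 9·2 + 5·1 + 8·1 + 0 + 11·2 = 53
  Claremont: 7·3 + 9·0 + 5·2 + 8·2 + 2 + 11·1 = 60
  Avon: 7·1 + 9·1 + 5·0 + 8·3 + 3 + 11·3 = 76
Avon has the highest total.

Avon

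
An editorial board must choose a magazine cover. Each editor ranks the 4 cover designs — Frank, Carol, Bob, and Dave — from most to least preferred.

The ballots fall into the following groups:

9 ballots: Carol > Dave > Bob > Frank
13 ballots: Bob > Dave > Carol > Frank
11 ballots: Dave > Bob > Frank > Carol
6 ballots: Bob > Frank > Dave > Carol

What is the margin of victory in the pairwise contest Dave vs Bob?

Ballots ranking Dave above Bob: 9+11 = 20.
Ballots ranking Bob above Dave: 13+6 = 19.
Dave wins 20–19, a margin of 1.

1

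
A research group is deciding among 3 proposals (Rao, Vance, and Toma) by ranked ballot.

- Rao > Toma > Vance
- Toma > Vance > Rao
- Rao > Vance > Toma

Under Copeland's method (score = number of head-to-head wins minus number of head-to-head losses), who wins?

Pairwise results:
  Rao vs Vance: Rao wins 2–1.
  Rao vs Toma: Rao wins 2–1.
  Vance vs Toma: Toma wins 2–1.
Copeland scores (wins − losses):
  Rao: 2 − 0 = 2
  Vance: 0 − 2 = -2
  Toma: 1 − 1 = 0
Rao has the best Copeland score.

Rao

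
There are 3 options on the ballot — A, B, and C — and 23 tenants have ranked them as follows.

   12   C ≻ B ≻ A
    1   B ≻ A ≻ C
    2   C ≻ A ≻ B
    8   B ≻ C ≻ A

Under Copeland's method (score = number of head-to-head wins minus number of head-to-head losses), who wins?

Pairwise results:
  A vs B: B wins 21–2.
  A vs C: C wins 22–1.
  B vs C: C wins 14–9.
Copeland scores (wins − losses):
  A: 0 − 2 = -2
  B: 1 − 1 = 0
  C: 2 − 0 = 2
C has the best Copeland score.

C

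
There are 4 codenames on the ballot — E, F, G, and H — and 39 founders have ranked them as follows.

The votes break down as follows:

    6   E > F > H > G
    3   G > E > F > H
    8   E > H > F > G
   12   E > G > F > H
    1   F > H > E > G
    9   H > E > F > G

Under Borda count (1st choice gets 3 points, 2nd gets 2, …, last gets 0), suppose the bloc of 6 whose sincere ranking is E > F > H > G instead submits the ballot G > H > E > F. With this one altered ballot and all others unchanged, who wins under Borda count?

Borda totals with the altered ballot: E 91, F 35, G 51, H 57.
The winner is unchanged: still E.

E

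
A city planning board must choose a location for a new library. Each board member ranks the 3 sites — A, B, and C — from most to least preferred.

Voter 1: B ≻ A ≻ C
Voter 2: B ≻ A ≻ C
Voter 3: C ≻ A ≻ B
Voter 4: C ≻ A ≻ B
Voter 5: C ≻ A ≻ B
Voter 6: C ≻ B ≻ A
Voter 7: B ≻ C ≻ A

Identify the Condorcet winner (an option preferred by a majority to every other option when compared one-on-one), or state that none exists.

C

Head-to-head results (7 voters total):
A vs B: B wins 4–3.
A vs C: C wins 5–2.
B vs C: C wins 4–3.
C beats each rival — A (5–2), B (4–3) — so C is the Condorcet winner.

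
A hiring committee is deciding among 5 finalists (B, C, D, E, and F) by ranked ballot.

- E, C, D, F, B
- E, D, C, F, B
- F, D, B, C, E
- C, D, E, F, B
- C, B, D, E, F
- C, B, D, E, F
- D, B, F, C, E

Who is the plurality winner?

First-place vote totals:
  B: 0
  C: 3
  D: 1
  E: 2
  F: 1
C has the most first-place votes.

C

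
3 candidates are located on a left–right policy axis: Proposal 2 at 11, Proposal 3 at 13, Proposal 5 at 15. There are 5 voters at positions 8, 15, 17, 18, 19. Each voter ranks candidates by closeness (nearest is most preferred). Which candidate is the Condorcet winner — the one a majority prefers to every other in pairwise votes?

Proposal 5

With single-peaked preferences on a line, the Condorcet winner is the candidate closest to the median voter.
The median voter (position 17) is closest to Proposal 5 at 15.
Check: Proposal 5 vs Proposal 3 — voters closer to Proposal 5: 4 of 5.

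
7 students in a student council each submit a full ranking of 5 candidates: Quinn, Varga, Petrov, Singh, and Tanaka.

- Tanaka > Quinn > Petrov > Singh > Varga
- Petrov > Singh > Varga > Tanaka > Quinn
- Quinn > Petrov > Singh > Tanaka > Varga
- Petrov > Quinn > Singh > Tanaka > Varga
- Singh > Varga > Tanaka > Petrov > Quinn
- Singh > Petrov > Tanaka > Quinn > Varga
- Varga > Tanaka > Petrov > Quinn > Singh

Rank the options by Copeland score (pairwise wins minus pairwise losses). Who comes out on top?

Petrov

Pairwise results:
  Quinn vs Varga: Quinn wins 4–3.
  Quinn vs Petrov: Petrov wins 5–2.
  Quinn vs Singh: Quinn wins 4–3.
  Quinn vs Tanaka: Tanaka wins 5–2.
  Varga vs Petrov: Petrov wins 5–2.
  Varga vs Singh: Singh wins 6–1.
  Varga vs Tanaka: Tanaka wins 4–3.
  Petrov vs Singh: Petrov wins 5–2.
  Petrov vs Tanaka: Petrov wins 4–3.
  Singh vs Tanaka: Singh wins 5–2.
Copeland scores (wins − losses):
  Quinn: 2 − 2 = 0
  Varga: 0 − 4 = -4
  Petrov: 4 − 0 = 4
  Singh: 2 − 2 = 0
  Tanaka: 2 − 2 = 0
Petrov has the best Copeland score.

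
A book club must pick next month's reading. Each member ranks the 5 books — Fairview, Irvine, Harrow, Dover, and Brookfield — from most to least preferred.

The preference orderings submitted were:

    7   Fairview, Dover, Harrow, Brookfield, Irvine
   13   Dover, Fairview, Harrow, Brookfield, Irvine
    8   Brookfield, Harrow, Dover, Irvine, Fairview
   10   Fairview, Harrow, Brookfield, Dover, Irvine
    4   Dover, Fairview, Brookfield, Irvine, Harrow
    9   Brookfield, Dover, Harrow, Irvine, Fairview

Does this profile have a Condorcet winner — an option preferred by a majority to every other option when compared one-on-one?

No

Head-to-head results (51 voters total):
Fairview vs Irvine: Fairview wins 34–17.
Fairview vs Harrow: Fairview wins 34–17.
Fairview vs Dover: Dover wins 34–17.
Fairview vs Brookfield: Fairview wins 34–17.
Irvine vs Harrow: Harrow wins 47–4.
Irvine vs Dover: Dover wins 51–0.
Irvine vs Brookfield: Brookfield wins 51–0.
Harrow vs Dover: Dover wins 33–18.
Harrow vs Brookfield: Harrow wins 30–21.
Dover vs Brookfield: Brookfield wins 27–24.
No candidate beats all others: Fairview beats Brookfield beats Dover beats Fairview, a majority cycle.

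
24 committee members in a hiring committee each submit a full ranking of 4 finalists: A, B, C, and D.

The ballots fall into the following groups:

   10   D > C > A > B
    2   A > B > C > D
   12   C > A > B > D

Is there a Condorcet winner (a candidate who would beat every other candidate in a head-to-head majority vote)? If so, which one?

C

Head-to-head results (24 voters total):
A vs B: A wins 24–0.
A vs C: C wins 22–2.
A vs D: A wins 14–10.
B vs C: C wins 22–2.
B vs D: B wins 14–10.
C vs D: C wins 14–10.
C beats each rival — A (22–2), B (22–2), D (14–10) — so C is the Condorcet winner.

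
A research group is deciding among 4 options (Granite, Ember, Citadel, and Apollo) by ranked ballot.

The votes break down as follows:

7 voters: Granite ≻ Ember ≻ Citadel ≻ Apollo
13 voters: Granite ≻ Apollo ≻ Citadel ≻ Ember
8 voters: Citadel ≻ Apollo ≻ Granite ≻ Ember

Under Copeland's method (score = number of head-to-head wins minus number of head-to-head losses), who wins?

Pairwise results:
  Granite vs Ember: Granite wins 28–0.
  Granite vs Citadel: Granite wins 20–8.
  Granite vs Apollo: Granite wins 20–8.
  Ember vs Citadel: Citadel wins 21–7.
  Ember vs Apollo: Apollo wins 21–7.
  Citadel vs Apollo: Citadel wins 15–13.
Copeland scores (wins − losses):
  Granite: 3 − 0 = 3
  Ember: 0 − 3 = -3
  Citadel: 2 − 1 = 1
  Apollo: 1 − 2 = -1
Granite has the best Copeland score.

Granite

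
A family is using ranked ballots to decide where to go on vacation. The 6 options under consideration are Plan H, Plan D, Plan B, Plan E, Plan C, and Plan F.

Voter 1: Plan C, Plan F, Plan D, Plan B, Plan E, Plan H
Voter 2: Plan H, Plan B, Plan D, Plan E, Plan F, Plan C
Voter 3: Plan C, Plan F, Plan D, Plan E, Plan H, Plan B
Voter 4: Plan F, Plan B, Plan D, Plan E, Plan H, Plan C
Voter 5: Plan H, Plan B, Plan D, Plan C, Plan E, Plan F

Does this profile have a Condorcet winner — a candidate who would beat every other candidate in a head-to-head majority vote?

No

Head-to-head results (5 voters total):
Plan H vs Plan D: Plan D wins 3–2.
Plan H vs Plan B: Plan H wins 3–2.
Plan H vs Plan E: Plan E wins 3–2.
Plan H vs Plan C: Plan H wins 3–2.
Plan H vs Plan F: Plan F wins 3–2.
Plan D vs Plan B: Plan B wins 3–2.
Plan D vs Plan E: Plan D wins 5–0.
Plan D vs Plan C: Plan D wins 3–2.
Plan D vs Plan F: Plan F wins 3–2.
Plan B vs Plan E: Plan B wins 4–1.
Plan B vs Plan C: Plan B wins 3–2.
Plan B vs Plan F: Plan F wins 3–2.
Plan E vs Plan C: Plan C wins 3–2.
Plan E vs Plan F: Plan F wins 3–2.
Plan C vs Plan F: Plan C wins 3–2.
No candidate beats all others: Plan H beats Plan B beats Plan D beats Plan H, a majority cycle.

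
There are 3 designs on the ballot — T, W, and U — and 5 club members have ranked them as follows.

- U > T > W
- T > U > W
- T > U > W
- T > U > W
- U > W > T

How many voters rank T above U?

Ballots ranking T above U: 3.
Ballots ranking U above T: 2.
So 3 of 5 voters prefer T to U.

3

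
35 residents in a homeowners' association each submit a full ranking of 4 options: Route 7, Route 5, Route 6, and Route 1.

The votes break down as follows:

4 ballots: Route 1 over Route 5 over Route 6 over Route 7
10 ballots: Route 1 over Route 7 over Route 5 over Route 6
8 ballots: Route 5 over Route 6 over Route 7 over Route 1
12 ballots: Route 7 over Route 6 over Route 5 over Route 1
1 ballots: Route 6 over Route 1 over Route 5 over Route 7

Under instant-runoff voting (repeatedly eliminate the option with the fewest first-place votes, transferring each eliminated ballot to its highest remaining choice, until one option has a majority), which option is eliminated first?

Route 6

Round 1: Route 1 14, Route 7 12, Route 5 8, Route 6 1. Route 6 has the fewest and is eliminated.
Round 2: Route 1 15, Route 7 12, Route 5 8. Route 5 has the fewest and is eliminated.
Round 3: Route 7 20, Route 1 15. Route 7 has a majority.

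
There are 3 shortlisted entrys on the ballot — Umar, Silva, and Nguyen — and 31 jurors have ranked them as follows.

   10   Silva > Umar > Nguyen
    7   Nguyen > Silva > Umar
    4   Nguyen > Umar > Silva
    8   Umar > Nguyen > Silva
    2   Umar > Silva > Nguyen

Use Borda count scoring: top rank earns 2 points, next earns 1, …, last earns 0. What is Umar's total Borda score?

34

Borda scores:
  Umar: 10·1 + 7·0 + 4·1 + 8·2 + 2·2 = 34
  Silva: 10·2 + 7·1 + 4·0 + 8·0 + 2·1 = 29
  Nguyen: 10·0 + 7·2 + 4·2 + 8·1 + 2·0 = 30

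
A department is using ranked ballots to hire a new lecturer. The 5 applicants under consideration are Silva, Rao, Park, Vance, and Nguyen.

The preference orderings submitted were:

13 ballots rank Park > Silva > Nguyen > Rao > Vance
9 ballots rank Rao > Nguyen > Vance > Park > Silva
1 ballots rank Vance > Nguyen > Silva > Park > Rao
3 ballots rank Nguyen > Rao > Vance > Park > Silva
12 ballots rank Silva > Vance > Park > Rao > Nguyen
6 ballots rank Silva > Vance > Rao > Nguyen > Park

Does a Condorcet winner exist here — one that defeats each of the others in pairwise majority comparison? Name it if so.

There is no Condorcet winner

Head-to-head results (44 voters total):
Silva vs Rao: Silva wins 32–12.
Silva vs Park: Park wins 25–19.
Silva vs Vance: Silva wins 31–13.
Silva vs Nguyen: Silva wins 31–13.
Rao vs Park: Park wins 26–18.
Rao vs Vance: Rao wins 25–19.
Rao vs Nguyen: Rao wins 27–17.
Park vs Vance: Vance wins 31–13.
Park vs Nguyen: Park wins 25–19.
Vance vs Nguyen: Nguyen wins 25–19.
No candidate beats all others: Silva beats Vance beats Park beats Silva, a majority cycle.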